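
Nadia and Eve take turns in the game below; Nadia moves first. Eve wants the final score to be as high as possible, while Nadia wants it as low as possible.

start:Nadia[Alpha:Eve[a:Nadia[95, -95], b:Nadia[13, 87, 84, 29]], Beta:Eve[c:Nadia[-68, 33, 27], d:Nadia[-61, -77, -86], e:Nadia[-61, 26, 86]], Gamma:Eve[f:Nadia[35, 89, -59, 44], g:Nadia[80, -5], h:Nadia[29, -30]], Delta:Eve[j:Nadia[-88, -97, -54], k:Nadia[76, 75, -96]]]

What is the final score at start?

-96

a (Nadia): min(95, -95) = -95
b (Nadia): min(13, 87, 84, 29) = 13
Alpha (Eve): max(-95, 13) = 13
c (Nadia): min(-68, 33, 27) = -68
d (Nadia): min(-61, -77, -86) = -86
e (Nadia): min(-61, 26, 86) = -61
Beta (Eve): max(-68, -86, -61) = -61
f (Nadia): min(35, 89, -59, 44) = -59
g (Nadia): min(80, -5) = -5
h (Nadia): min(29, -30) = -30
Gamma (Eve): max(-59, -5, -30) = -5
j (Nadia): min(-88, -97, -54) = -97
k (Nadia): min(76, 75, -96) = -96
Delta (Eve): max(-97, -96) = -96
start (Nadia): min(13, -61, -5, -96) = -96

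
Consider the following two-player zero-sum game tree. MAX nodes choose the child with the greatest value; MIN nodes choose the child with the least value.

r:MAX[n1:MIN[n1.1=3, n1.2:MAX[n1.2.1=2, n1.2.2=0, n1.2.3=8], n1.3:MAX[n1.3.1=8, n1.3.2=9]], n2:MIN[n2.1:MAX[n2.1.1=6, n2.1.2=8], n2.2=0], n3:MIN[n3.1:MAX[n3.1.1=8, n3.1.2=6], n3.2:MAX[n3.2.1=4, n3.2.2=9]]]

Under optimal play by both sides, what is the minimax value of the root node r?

8

n1.2 (MAX): max(2, 0, 8) = 8
n1.3 (MAX): max(8, 9) = 9
n1 (MIN): min(3, 8, 9) = 3
n2.1 (MAX): max(6, 8) = 8
n2 (MIN): min(8, 0) = 0
n3.1 (MAX): max(8, 6) = 8
n3.2 (MAX): max(4, 9) = 9
n3 (MIN): min(8, 9) = 8
r (MAX): max(3, 0, 8) = 8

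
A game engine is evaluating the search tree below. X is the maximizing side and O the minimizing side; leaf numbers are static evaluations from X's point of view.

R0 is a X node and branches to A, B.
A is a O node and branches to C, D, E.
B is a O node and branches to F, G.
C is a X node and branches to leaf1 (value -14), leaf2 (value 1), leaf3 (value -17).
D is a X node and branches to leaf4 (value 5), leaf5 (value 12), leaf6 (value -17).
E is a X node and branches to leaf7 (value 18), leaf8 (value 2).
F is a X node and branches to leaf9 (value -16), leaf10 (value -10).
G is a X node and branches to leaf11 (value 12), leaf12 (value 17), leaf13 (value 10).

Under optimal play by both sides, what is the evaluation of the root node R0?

1

C (X): max(-14, 1, -17) = 1
D (X): max(5, 12, -17) = 12
E (X): max(18, 2) = 18
A (O): min(1, 12, 18) = 1
F (X): max(-16, -10) = -10
G (X): max(12, 17, 10) = 17
B (O): min(-10, 17) = -10
R0 (X): max(1, -10) = 1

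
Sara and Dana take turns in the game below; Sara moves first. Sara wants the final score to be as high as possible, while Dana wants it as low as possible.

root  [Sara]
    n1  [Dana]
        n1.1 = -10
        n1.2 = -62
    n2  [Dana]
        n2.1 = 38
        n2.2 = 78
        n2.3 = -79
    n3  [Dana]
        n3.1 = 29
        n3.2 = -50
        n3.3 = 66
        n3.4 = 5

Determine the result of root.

-50

n1 (Dana): min(-10, -62) = -62
n2 (Dana): min(38, 78, -79) = -79
n3 (Dana): min(29, -50, 66, 5) = -50
root (Sara): max(-62, -79, -50) = -50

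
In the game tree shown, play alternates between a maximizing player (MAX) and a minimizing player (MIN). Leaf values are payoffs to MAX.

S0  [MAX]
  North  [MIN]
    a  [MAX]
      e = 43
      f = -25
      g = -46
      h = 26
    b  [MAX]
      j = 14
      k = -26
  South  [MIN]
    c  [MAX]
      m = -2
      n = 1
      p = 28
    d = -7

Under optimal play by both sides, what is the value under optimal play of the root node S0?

14

a (MAX): max(43, -25, -46, 26) = 43
b (MAX): max(14, -26) = 14
North (MIN): min(43, 14) = 14
c (MAX): max(-2, 1, 28) = 28
South (MIN): min(28, -7) = -7
S0 (MAX): max(14, -7) = 14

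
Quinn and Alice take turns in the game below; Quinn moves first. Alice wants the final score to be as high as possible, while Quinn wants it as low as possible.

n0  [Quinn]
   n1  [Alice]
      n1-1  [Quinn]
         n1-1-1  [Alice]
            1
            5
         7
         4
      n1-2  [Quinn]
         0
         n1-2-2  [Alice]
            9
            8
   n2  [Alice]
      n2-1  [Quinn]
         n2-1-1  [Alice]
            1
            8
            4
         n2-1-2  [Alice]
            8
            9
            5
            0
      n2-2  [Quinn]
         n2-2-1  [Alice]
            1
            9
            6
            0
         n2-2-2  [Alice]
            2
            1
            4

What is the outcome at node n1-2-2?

9

n1-2-2 (Alice): max(9, 8) = 9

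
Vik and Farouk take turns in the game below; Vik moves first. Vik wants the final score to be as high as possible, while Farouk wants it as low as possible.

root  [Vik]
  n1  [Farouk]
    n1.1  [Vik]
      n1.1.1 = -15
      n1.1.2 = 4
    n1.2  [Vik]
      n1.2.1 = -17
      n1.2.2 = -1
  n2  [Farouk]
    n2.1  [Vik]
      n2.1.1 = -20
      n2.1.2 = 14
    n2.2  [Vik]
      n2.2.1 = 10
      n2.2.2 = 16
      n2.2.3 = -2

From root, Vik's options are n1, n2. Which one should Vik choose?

n2

n1.1 (Vik): max(-15, 4) = 4
n1.2 (Vik): max(-17, -1) = -1
n1 (Farouk): min(4, -1) = -1
n2.1 (Vik): max(-20, 14) = 14
n2.2 (Vik): max(10, 16, -2) = 16
n2 (Farouk): min(14, 16) = 14
root (Vik): max(-1, 14) = 14
Vik at root wants the highest of {n1=-1, n2=14}, so chooses n2.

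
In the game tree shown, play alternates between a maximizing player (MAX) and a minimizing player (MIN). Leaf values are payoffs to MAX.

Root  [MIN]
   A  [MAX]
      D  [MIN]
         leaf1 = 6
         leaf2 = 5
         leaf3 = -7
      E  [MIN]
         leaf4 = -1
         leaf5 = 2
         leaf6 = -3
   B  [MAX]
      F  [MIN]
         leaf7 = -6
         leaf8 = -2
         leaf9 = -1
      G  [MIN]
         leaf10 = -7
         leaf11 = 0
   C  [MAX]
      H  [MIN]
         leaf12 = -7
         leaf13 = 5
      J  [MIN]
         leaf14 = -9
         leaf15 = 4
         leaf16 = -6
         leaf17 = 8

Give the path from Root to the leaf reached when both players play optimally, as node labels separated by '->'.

Root -> C -> H -> leaf12

D (MIN): min(6, 5, -7) = -7
E (MIN): min(-1, 2, -3) = -3
A (MAX): max(-7, -3) = -3
F (MIN): min(-6, -2, -1) = -6
G (MIN): min(-7, 0) = -7
B (MAX): max(-6, -7) = -6
H (MIN): min(-7, 5) = -7
J (MIN): min(-9, 4, -6, 8) = -9
C (MAX): max(-7, -9) = -7
Root (MIN): min(-3, -6, -7) = -7
At Root, MIN picks C (lowest: -7).
At C, MAX picks H (highest: -7).
At H, MIN picks leaf12 (lowest: -7).
Terminal value -7.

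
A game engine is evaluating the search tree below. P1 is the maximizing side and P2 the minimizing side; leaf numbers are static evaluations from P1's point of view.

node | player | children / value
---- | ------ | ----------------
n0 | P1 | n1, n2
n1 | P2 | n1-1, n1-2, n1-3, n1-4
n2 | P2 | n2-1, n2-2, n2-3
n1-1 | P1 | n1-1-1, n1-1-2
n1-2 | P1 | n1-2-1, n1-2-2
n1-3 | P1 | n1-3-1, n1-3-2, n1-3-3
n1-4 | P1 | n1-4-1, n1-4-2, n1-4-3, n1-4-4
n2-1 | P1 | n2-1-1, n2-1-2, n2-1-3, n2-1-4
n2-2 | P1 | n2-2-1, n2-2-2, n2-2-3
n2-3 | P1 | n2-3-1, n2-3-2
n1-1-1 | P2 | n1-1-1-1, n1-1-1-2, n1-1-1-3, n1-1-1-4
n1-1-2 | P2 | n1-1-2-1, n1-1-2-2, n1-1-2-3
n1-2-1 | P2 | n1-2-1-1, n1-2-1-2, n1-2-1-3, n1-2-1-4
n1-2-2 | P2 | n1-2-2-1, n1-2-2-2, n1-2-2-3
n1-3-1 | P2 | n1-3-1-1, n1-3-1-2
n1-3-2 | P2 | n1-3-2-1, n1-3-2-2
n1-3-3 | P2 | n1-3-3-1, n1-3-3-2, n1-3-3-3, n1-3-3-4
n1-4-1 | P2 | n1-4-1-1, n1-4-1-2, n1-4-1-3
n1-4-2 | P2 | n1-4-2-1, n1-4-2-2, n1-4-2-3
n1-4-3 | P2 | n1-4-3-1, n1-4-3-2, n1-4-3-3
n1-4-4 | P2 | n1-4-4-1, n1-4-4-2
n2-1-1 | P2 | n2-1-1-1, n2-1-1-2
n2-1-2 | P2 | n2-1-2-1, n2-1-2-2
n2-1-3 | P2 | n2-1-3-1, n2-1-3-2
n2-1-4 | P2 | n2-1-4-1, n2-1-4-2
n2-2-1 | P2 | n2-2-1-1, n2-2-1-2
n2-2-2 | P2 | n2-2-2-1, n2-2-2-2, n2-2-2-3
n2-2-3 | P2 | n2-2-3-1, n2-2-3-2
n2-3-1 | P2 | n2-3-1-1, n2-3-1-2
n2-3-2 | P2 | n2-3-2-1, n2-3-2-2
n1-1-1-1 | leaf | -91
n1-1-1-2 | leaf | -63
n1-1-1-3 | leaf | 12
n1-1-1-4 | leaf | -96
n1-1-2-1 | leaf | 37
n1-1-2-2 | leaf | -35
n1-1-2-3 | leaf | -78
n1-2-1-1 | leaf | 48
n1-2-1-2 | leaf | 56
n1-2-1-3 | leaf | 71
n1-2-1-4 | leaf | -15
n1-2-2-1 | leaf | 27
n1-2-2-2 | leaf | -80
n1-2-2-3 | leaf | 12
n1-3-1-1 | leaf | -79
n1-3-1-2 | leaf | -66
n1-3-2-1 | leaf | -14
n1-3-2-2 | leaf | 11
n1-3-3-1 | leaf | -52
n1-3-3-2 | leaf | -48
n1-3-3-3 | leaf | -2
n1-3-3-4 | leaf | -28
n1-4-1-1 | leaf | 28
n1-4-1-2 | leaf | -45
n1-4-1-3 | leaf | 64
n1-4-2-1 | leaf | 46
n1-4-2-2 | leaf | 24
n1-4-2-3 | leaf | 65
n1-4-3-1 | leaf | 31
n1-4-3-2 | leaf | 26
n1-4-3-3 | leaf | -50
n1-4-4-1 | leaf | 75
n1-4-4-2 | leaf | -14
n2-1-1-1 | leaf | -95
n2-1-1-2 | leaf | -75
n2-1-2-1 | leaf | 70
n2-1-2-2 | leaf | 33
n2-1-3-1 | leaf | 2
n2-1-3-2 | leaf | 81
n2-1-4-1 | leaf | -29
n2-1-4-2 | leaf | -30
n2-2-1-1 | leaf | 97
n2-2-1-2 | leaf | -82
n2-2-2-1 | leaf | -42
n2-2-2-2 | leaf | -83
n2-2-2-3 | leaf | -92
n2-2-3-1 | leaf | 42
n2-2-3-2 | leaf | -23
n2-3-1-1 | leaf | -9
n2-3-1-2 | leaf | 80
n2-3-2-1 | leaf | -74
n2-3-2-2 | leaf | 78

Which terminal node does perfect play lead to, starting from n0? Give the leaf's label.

n2-2-3-2

n1-1-1 (P2): min(-91, -63, 12, -96) = -96
n1-1-2 (P2): min(37, -35, -78) = -78
n1-1 (P1): max(-96, -78) = -78
n1-2-1 (P2): min(48, 56, 71, -15) = -15
n1-2-2 (P2): min(27, -80, 12) = -80
n1-2 (P1): max(-15, -80) = -15
n1-3-1 (P2): min(-79, -66) = -79
n1-3-2 (P2): min(-14, 11) = -14
n1-3-3 (P2): min(-52, -48, -2, -28) = -52
n1-3 (P1): max(-79, -14, -52) = -14
n1-4-1 (P2): min(28, -45, 64) = -45
n1-4-2 (P2): min(46, 24, 65) = 24
n1-4-3 (P2): min(31, 26, -50) = -50
n1-4-4 (P2): min(75, -14) = -14
n1-4 (P1): max(-45, 24, -50, -14) = 24
n1 (P2): min(-78, -15, -14, 24) = -78
n2-1-1 (P2): min(-95, -75) = -95
n2-1-2 (P2): min(70, 33) = 33
n2-1-3 (P2): min(2, 81) = 2
n2-1-4 (P2): min(-29, -30) = -30
n2-1 (P1): max(-95, 33, 2, -30) = 33
n2-2-1 (P2): min(97, -82) = -82
n2-2-2 (P2): min(-42, -83, -92) = -92
n2-2-3 (P2): min(42, -23) = -23
n2-2 (P1): max(-82, -92, -23) = -23
n2-3-1 (P2): min(-9, 80) = -9
n2-3-2 (P2): min(-74, 78) = -74
n2-3 (P1): max(-9, -74) = -9
n2 (P2): min(33, -23, -9) = -23
n0 (P1): max(-78, -23) = -23
At n0, P1 picks n2 (highest: -23).
At n2, P2 picks n2-2 (lowest: -23).
At n2-2, P1 picks n2-2-3 (highest: -23).
At n2-2-3, P2 picks n2-2-3-2 (lowest: -23).
Terminal value -23.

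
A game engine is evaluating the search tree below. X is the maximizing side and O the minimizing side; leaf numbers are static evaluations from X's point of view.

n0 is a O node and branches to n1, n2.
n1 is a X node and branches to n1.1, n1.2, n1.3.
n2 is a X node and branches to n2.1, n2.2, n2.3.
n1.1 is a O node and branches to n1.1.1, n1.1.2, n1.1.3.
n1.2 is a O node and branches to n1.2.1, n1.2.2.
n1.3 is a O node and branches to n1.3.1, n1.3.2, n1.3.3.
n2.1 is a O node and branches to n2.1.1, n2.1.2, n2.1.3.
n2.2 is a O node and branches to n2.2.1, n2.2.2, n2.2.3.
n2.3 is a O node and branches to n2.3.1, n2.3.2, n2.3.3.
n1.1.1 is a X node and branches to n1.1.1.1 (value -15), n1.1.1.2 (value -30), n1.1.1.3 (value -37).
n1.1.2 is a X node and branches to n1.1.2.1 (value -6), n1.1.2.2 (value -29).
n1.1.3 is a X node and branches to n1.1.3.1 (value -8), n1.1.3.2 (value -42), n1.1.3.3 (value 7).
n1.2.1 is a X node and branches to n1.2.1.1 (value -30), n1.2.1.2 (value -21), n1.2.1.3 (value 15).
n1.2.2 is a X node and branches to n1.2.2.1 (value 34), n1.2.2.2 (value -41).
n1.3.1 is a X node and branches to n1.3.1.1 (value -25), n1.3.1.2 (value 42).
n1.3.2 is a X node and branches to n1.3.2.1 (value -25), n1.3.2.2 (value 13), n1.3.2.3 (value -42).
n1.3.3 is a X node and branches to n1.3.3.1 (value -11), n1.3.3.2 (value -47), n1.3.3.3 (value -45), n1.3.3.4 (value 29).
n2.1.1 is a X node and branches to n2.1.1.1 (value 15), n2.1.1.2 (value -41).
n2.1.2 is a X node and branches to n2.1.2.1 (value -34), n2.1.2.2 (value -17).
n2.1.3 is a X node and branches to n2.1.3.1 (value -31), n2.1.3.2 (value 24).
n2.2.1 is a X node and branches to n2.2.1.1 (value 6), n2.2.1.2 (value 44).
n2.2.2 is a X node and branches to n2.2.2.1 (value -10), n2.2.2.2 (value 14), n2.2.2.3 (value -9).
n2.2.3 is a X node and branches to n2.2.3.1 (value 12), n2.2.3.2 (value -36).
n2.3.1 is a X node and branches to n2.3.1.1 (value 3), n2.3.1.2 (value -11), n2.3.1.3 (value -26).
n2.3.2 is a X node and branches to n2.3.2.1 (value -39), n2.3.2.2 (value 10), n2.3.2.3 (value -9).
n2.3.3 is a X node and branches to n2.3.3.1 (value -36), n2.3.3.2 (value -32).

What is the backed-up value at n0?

n1.1.1 (X): max(-15, -30, -37) = -15
n1.1.2 (X): max(-6, -29) = -6
n1.1.3 (X): max(-8, -42, 7) = 7
n1.1 (O): min(-15, -6, 7) = -15
n1.2.1 (X): max(-30, -21, 15) = 15
n1.2.2 (X): max(34, -41) = 34
n1.2 (O): min(15, 34) = 15
n1.3.1 (X): max(-25, 42) = 42
n1.3.2 (X): max(-25, 13, -42) = 13
n1.3.3 (X): max(-11, -47, -45, 29) = 29
n1.3 (O): min(42, 13, 29) = 13
n1 (X): max(-15, 15, 13) = 15
n2.1.1 (X): max(15, -41) = 15
n2.1.2 (X): max(-34, -17) = -17
n2.1.3 (X): max(-31, 24) = 24
n2.1 (O): min(15, -17, 24) = -17
n2.2.1 (X): max(6, 44) = 44
n2.2.2 (X): max(-10, 14, -9) = 14
n2.2.3 (X): max(12, -36) = 12
n2.2 (O): min(44, 14, 12) = 12
n2.3.1 (X): max(3, -11, -26) = 3
n2.3.2 (X): max(-39, 10, -9) = 10
n2.3.3 (X): max(-36, -32) = -32
n2.3 (O): min(3, 10, -32) = -32
n2 (X): max(-17, 12, -32) = 12
n0 (O): min(15, 12) = 12

12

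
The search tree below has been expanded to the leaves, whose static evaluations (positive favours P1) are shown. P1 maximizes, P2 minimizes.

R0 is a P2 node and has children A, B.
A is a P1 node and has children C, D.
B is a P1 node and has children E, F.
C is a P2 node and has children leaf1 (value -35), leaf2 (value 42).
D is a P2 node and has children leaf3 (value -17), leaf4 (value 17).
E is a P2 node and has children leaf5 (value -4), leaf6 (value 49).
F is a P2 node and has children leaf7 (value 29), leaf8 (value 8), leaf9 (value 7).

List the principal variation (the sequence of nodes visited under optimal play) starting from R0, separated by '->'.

C (P2): min(-35, 42) = -35
D (P2): min(-17, 17) = -17
A (P1): max(-35, -17) = -17
E (P2): min(-4, 49) = -4
F (P2): min(29, 8, 7) = 7
B (P1): max(-4, 7) = 7
R0 (P2): min(-17, 7) = -17
At R0, P2 picks A (lowest: -17).
At A, P1 picks D (highest: -17).
At D, P2 picks leaf3 (lowest: -17).
Terminal value -17.

R0 -> A -> D -> leaf3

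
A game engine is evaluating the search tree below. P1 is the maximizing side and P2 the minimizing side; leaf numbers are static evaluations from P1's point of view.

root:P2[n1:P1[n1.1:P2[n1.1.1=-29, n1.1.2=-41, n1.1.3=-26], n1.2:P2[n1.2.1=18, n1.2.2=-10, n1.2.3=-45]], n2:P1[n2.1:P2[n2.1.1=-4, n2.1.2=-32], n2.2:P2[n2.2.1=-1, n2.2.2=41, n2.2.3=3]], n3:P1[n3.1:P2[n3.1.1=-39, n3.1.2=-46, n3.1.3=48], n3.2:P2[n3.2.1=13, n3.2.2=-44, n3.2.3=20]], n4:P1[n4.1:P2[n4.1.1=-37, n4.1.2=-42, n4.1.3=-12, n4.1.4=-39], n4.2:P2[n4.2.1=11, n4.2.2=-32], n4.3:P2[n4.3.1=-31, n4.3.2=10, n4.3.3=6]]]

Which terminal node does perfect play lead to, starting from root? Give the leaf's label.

n3.2.2

n1.1 (P2): min(-29, -41, -26) = -41
n1.2 (P2): min(18, -10, -45) = -45
n1 (P1): max(-41, -45) = -41
n2.1 (P2): min(-4, -32) = -32
n2.2 (P2): min(-1, 41, 3) = -1
n2 (P1): max(-32, -1) = -1
n3.1 (P2): min(-39, -46, 48) = -46
n3.2 (P2): min(13, -44, 20) = -44
n3 (P1): max(-46, -44) = -44
n4.1 (P2): min(-37, -42, -12, -39) = -42
n4.2 (P2): min(11, -32) = -32
n4.3 (P2): min(-31, 10, 6) = -31
n4 (P1): max(-42, -32, -31) = -31
root (P2): min(-41, -1, -44, -31) = -44
At root, P2 picks n3 (lowest: -44).
At n3, P1 picks n3.2 (highest: -44).
At n3.2, P2 picks n3.2.2 (lowest: -44).
Terminal value -44.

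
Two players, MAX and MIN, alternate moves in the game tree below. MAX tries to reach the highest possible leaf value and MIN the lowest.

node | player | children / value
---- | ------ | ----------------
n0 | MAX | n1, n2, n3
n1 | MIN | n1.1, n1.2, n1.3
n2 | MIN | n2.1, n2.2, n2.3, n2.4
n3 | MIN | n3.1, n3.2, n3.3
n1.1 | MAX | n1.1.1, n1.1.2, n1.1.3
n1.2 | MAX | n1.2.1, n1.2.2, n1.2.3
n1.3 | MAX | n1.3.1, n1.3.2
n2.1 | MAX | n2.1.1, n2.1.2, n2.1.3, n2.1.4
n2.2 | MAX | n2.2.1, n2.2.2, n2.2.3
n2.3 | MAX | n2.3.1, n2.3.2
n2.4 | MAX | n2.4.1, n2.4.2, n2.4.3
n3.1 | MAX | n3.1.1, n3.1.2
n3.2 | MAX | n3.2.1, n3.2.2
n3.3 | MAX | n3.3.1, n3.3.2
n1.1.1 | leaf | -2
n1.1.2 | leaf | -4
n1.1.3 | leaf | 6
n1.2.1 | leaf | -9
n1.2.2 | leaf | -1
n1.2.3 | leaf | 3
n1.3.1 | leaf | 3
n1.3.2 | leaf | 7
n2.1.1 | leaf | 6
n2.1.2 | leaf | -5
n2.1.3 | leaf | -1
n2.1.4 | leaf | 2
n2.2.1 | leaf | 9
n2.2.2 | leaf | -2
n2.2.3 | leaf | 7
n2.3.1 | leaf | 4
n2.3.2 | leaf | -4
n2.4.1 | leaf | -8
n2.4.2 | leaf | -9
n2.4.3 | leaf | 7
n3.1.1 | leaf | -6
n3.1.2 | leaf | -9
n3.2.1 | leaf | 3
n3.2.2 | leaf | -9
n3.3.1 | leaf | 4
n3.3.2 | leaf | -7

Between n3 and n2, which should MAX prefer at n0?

n3.1 (MAX): max(-6, -9) = -6
n3.2 (MAX): max(3, -9) = 3
n3.3 (MAX): max(4, -7) = 4
n3 (MIN): min(-6, 3, 4) = -6
n2.1 (MAX): max(6, -5, -1, 2) = 6
n2.2 (MAX): max(9, -2, 7) = 9
n2.3 (MAX): max(4, -4) = 4
n2.4 (MAX): max(-8, -9, 7) = 7
n2 (MIN): min(6, 9, 4, 7) = 4
MAX prefers the higher value; n3=-6, n2=4. n2 is better since 4 > -6.

n2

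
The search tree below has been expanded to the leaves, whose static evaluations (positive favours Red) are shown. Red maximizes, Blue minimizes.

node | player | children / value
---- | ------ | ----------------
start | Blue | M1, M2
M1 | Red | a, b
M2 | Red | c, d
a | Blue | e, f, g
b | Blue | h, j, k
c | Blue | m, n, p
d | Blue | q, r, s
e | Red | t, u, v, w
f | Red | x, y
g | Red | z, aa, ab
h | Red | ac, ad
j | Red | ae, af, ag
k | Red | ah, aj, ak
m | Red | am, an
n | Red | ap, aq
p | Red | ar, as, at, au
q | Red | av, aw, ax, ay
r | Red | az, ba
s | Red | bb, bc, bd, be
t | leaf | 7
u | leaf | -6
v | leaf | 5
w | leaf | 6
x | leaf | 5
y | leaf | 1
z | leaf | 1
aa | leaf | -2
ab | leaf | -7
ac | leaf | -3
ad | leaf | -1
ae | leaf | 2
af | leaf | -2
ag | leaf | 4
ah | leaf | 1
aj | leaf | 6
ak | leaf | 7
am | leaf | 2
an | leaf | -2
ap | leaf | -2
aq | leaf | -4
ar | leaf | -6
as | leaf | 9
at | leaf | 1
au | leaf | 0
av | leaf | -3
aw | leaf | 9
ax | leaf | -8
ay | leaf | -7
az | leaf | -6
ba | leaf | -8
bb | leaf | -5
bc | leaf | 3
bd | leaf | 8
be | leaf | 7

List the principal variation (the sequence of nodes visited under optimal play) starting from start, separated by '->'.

e (Red): max(7, -6, 5, 6) = 7
f (Red): max(5, 1) = 5
g (Red): max(1, -2, -7) = 1
a (Blue): min(7, 5, 1) = 1
h (Red): max(-3, -1) = -1
j (Red): max(2, -2, 4) = 4
k (Red): max(1, 6, 7) = 7
b (Blue): min(-1, 4, 7) = -1
M1 (Red): max(1, -1) = 1
m (Red): max(2, -2) = 2
n (Red): max(-2, -4) = -2
p (Red): max(-6, 9, 1, 0) = 9
c (Blue): min(2, -2, 9) = -2
q (Red): max(-3, 9, -8, -7) = 9
r (Red): max(-6, -8) = -6
s (Red): max(-5, 3, 8, 7) = 8
d (Blue): min(9, -6, 8) = -6
M2 (Red): max(-2, -6) = -2
start (Blue): min(1, -2) = -2
At start, Blue picks M2 (lowest: -2).
At M2, Red picks c (highest: -2).
At c, Blue picks n (lowest: -2).
At n, Red picks ap (highest: -2).
Terminal value -2.

start -> M2 -> c -> n -> ap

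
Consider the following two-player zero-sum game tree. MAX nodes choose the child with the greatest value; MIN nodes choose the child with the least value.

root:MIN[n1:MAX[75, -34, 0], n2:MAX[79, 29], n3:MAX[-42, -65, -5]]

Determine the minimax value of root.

-5

n1 (MAX): max(75, -34, 0) = 75
n2 (MAX): max(79, 29) = 79
n3 (MAX): max(-42, -65, -5) = -5
root (MIN): min(75, 79, -5) = -5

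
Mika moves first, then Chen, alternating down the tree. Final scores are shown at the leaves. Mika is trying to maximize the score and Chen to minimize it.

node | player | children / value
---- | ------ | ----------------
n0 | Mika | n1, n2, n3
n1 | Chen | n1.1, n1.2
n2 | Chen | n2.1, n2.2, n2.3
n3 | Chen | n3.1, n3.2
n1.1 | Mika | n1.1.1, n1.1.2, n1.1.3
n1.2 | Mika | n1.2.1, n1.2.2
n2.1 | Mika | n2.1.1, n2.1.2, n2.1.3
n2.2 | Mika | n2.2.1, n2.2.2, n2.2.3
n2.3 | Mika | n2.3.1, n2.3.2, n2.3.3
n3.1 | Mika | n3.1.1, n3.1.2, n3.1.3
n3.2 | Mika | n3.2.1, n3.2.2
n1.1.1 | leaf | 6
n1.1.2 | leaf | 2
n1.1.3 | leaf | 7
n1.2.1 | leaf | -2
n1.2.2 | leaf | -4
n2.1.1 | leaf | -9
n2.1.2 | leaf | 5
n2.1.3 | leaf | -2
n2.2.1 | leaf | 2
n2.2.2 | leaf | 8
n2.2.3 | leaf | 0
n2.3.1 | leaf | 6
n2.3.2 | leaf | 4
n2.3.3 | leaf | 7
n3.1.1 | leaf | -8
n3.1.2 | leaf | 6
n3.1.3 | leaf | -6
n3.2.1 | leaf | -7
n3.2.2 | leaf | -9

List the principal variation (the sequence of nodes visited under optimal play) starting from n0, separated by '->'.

n0 -> n2 -> n2.1 -> n2.1.2

n1.1 (Mika): max(6, 2, 7) = 7
n1.2 (Mika): max(-2, -4) = -2
n1 (Chen): min(7, -2) = -2
n2.1 (Mika): max(-9, 5, -2) = 5
n2.2 (Mika): max(2, 8, 0) = 8
n2.3 (Mika): max(6, 4, 7) = 7
n2 (Chen): min(5, 8, 7) = 5
n3.1 (Mika): max(-8, 6, -6) = 6
n3.2 (Mika): max(-7, -9) = -7
n3 (Chen): min(6, -7) = -7
n0 (Mika): max(-2, 5, -7) = 5
At n0, Mika picks n2 (highest: 5).
At n2, Chen picks n2.1 (lowest: 5).
At n2.1, Mika picks n2.1.2 (highest: 5).
Terminal value 5.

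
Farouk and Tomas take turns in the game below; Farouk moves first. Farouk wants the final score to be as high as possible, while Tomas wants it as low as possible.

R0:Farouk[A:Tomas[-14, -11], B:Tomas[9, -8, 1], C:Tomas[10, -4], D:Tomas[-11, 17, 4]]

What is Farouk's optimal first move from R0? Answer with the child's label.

C

A (Tomas): min(-14, -11) = -14
B (Tomas): min(9, -8, 1) = -8
C (Tomas): min(10, -4) = -4
D (Tomas): min(-11, 17, 4) = -11
R0 (Farouk): max(-14, -8, -4, -11) = -4
Farouk at R0 wants the highest of {A=-14, B=-8, C=-4, D=-11}, so chooses C.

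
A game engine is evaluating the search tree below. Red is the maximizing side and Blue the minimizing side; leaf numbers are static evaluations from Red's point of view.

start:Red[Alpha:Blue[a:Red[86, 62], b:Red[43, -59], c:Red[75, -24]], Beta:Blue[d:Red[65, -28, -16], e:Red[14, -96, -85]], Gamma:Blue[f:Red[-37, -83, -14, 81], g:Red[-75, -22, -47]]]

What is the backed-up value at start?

43

a (Red): max(86, 62) = 86
b (Red): max(43, -59) = 43
c (Red): max(75, -24) = 75
Alpha (Blue): min(86, 43, 75) = 43
d (Red): max(65, -28, -16) = 65
e (Red): max(14, -96, -85) = 14
Beta (Blue): min(65, 14) = 14
f (Red): max(-37, -83, -14, 81) = 81
g (Red): max(-75, -22, -47) = -22
Gamma (Blue): min(81, -22) = -22
start (Red): max(43, 14, -22) = 43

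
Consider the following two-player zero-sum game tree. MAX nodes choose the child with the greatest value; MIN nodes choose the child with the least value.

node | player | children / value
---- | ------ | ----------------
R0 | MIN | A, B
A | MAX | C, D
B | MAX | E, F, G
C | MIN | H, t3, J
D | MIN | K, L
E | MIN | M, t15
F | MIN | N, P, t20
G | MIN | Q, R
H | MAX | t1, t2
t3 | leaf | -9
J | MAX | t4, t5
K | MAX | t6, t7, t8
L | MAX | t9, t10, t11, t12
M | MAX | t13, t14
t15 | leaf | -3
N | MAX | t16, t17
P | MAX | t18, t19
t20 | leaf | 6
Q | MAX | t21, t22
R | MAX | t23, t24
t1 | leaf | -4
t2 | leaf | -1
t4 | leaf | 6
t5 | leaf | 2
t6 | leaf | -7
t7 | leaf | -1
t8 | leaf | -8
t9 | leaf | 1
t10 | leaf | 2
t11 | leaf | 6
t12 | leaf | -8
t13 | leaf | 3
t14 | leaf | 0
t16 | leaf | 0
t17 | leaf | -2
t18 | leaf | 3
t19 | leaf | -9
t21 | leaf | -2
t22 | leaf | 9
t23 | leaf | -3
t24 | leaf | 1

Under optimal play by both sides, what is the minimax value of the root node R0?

-1

H (MAX): max(-4, -1) = -1
J (MAX): max(6, 2) = 6
C (MIN): min(-1, -9, 6) = -9
K (MAX): max(-7, -1, -8) = -1
L (MAX): max(1, 2, 6, -8) = 6
D (MIN): min(-1, 6) = -1
A (MAX): max(-9, -1) = -1
M (MAX): max(3, 0) = 3
E (MIN): min(3, -3) = -3
N (MAX): max(0, -2) = 0
P (MAX): max(3, -9) = 3
F (MIN): min(0, 3, 6) = 0
Q (MAX): max(-2, 9) = 9
R (MAX): max(-3, 1) = 1
G (MIN): min(9, 1) = 1
B (MAX): max(-3, 0, 1) = 1
R0 (MIN): min(-1, 1) = -1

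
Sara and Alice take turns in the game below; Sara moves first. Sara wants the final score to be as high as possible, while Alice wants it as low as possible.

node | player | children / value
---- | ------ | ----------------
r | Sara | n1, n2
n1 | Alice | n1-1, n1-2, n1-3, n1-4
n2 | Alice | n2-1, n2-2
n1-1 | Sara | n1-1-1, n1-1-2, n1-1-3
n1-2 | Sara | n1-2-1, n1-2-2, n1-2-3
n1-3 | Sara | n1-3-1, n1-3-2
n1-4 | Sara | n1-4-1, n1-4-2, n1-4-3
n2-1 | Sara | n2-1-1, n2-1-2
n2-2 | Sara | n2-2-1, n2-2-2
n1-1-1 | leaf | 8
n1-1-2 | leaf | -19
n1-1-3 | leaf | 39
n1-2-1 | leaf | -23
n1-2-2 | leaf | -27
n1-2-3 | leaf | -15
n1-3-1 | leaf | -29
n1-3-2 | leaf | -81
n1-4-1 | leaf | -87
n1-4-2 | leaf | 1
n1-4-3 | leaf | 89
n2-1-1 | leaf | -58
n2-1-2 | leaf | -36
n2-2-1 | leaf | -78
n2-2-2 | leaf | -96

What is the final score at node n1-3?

n1-3 (Sara): max(-29, -81) = -29

-29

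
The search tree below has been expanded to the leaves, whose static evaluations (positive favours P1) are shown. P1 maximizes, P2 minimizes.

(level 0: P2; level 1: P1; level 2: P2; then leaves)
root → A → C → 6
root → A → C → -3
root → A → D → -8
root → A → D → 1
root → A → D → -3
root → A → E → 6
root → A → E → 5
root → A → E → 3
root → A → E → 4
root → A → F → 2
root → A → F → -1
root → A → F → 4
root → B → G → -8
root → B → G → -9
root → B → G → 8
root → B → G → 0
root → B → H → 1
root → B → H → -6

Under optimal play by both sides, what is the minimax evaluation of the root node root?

-6

C (P2): min(6, -3) = -3
D (P2): min(-8, 1, -3) = -8
E (P2): min(6, 5, 3, 4) = 3
F (P2): min(2, -1, 4) = -1
A (P1): max(-3, -8, 3, -1) = 3
G (P2): min(-8, -9, 8, 0) = -9
H (P2): min(1, -6) = -6
B (P1): max(-9, -6) = -6
root (P2): min(3, -6) = -6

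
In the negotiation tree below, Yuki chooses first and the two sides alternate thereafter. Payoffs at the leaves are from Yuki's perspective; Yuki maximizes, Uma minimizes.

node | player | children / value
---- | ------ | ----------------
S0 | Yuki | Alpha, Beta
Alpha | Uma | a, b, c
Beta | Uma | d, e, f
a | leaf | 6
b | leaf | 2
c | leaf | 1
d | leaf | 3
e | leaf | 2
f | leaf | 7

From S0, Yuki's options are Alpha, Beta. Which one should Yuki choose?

Beta

Alpha (Uma): min(6, 2, 1) = 1
Beta (Uma): min(3, 2, 7) = 2
S0 (Yuki): max(1, 2) = 2
Yuki at S0 wants the highest of {Alpha=1, Beta=2}, so chooses Beta.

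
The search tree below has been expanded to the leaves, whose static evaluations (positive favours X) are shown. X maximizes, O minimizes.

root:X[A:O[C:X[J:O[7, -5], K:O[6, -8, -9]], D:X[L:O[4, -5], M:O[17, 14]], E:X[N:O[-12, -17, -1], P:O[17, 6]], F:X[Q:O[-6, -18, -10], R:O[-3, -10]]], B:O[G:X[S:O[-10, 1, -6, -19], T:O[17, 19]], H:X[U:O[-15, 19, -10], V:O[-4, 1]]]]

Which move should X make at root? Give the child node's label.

B

J (O): min(7, -5) = -5
K (O): min(6, -8, -9) = -9
C (X): max(-5, -9) = -5
L (O): min(4, -5) = -5
M (O): min(17, 14) = 14
D (X): max(-5, 14) = 14
N (O): min(-12, -17, -1) = -17
P (O): min(17, 6) = 6
E (X): max(-17, 6) = 6
Q (O): min(-6, -18, -10) = -18
R (O): min(-3, -10) = -10
F (X): max(-18, -10) = -10
A (O): min(-5, 14, 6, -10) = -10
S (O): min(-10, 1, -6, -19) = -19
T (O): min(17, 19) = 17
G (X): max(-19, 17) = 17
U (O): min(-15, 19, -10) = -15
V (O): min(-4, 1) = -4
H (X): max(-15, -4) = -4
B (O): min(17, -4) = -4
root (X): max(-10, -4) = -4
X at root wants the highest of {A=-10, B=-4}, so chooses B.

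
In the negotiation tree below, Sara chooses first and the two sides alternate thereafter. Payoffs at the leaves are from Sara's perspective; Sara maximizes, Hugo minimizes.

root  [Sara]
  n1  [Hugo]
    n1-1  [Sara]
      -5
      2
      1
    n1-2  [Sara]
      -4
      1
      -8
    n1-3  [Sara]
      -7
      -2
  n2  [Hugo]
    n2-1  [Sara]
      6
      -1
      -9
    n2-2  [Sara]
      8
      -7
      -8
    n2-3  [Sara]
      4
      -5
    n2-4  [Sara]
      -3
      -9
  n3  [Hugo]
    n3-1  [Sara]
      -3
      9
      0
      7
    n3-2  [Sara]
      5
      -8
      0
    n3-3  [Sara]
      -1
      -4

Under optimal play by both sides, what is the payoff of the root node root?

-1

n1-1 (Sara): max(-5, 2, 1) = 2
n1-2 (Sara): max(-4, 1, -8) = 1
n1-3 (Sara): max(-7, -2) = -2
n1 (Hugo): min(2, 1, -2) = -2
n2-1 (Sara): max(6, -1, -9) = 6
n2-2 (Sara): max(8, -7, -8) = 8
n2-3 (Sara): max(4, -5) = 4
n2-4 (Sara): max(-3, -9) = -3
n2 (Hugo): min(6, 8, 4, -3) = -3
n3-1 (Sara): max(-3, 9, 0, 7) = 9
n3-2 (Sara): max(5, -8, 0) = 5
n3-3 (Sara): max(-1, -4) = -1
n3 (Hugo): min(9, 5, -1) = -1
root (Sara): max(-2, -3, -1) = -1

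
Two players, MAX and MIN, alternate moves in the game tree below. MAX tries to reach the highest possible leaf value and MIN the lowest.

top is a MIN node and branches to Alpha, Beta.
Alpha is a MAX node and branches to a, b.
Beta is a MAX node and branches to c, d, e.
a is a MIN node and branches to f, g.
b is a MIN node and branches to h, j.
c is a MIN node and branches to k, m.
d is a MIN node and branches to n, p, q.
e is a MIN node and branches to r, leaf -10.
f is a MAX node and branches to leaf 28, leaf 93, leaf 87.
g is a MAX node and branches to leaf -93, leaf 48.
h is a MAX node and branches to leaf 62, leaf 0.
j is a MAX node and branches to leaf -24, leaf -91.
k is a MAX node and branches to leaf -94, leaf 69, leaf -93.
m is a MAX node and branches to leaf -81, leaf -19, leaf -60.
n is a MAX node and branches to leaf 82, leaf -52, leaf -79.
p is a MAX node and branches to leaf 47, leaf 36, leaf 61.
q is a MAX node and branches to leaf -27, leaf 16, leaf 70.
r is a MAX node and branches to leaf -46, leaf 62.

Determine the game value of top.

48

f (MAX): max(28, 93, 87) = 93
g (MAX): max(-93, 48) = 48
a (MIN): min(93, 48) = 48
h (MAX): max(62, 0) = 62
j (MAX): max(-24, -91) = -24
b (MIN): min(62, -24) = -24
Alpha (MAX): max(48, -24) = 48
k (MAX): max(-94, 69, -93) = 69
m (MAX): max(-81, -19, -60) = -19
c (MIN): min(69, -19) = -19
n (MAX): max(82, -52, -79) = 82
p (MAX): max(47, 36, 61) = 61
q (MAX): max(-27, 16, 70) = 70
d (MIN): min(82, 61, 70) = 61
r (MAX): max(-46, 62) = 62
e (MIN): min(62, -10) = -10
Beta (MAX): max(-19, 61, -10) = 61
top (MIN): min(48, 61) = 48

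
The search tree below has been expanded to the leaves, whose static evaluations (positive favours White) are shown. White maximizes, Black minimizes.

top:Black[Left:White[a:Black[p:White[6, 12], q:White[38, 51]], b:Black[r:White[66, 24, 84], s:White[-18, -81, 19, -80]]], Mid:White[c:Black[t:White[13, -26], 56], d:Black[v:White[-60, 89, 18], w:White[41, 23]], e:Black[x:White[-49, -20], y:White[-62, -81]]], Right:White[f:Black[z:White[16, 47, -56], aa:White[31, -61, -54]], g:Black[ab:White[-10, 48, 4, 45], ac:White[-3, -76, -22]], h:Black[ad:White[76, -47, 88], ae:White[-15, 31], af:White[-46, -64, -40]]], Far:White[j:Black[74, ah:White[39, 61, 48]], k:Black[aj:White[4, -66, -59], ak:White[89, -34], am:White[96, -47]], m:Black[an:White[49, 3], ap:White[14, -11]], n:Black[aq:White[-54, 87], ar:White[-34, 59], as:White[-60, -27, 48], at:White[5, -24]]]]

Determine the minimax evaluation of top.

19

p (White): max(6, 12) = 12
q (White): max(38, 51) = 51
a (Black): min(12, 51) = 12
r (White): max(66, 24, 84) = 84
s (White): max(-18, -81, 19, -80) = 19
b (Black): min(84, 19) = 19
Left (White): max(12, 19) = 19
t (White): max(13, -26) = 13
c (Black): min(13, 56) = 13
v (White): max(-60, 89, 18) = 89
w (White): max(41, 23) = 41
d (Black): min(89, 41) = 41
x (White): max(-49, -20) = -20
y (White): max(-62, -81) = -62
e (Black): min(-20, -62) = -62
Mid (White): max(13, 41, -62) = 41
z (White): max(16, 47, -56) = 47
aa (White): max(31, -61, -54) = 31
f (Black): min(47, 31) = 31
ab (White): max(-10, 48, 4, 45) = 48
ac (White): max(-3, -76, -22) = -3
g (Black): min(48, -3) = -3
ad (White): max(76, -47, 88) = 88
ae (White): max(-15, 31) = 31
af (White): max(-46, -64, -40) = -40
h (Black): min(88, 31, -40) = -40
Right (White): max(31, -3, -40) = 31
ah (White): max(39, 61, 48) = 61
j (Black): min(74, 61) = 61
aj (White): max(4, -66, -59) = 4
ak (White): max(89, -34) = 89
am (White): max(96, -47) = 96
k (Black): min(4, 89, 96) = 4
an (White): max(49, 3) = 49
ap (White): max(14, -11) = 14
m (Black): min(49, 14) = 14
aq (White): max(-54, 87) = 87
ar (White): max(-34, 59) = 59
as (White): max(-60, -27, 48) = 48
at (White): max(5, -24) = 5
n (Black): min(87, 59, 48, 5) = 5
Far (White): max(61, 4, 14, 5) = 61
top (Black): min(19, 41, 31, 61) = 19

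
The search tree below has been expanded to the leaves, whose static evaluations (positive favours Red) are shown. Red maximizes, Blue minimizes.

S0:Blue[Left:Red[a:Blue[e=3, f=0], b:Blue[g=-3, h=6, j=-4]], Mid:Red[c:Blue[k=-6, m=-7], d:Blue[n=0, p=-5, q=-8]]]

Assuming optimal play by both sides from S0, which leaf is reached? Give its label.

m

a (Blue): min(3, 0) = 0
b (Blue): min(-3, 6, -4) = -4
Left (Red): max(0, -4) = 0
c (Blue): min(-6, -7) = -7
d (Blue): min(0, -5, -8) = -8
Mid (Red): max(-7, -8) = -7
S0 (Blue): min(0, -7) = -7
At S0, Blue picks Mid (lowest: -7).
At Mid, Red picks c (highest: -7).
At c, Blue picks m (lowest: -7).
Terminal value -7.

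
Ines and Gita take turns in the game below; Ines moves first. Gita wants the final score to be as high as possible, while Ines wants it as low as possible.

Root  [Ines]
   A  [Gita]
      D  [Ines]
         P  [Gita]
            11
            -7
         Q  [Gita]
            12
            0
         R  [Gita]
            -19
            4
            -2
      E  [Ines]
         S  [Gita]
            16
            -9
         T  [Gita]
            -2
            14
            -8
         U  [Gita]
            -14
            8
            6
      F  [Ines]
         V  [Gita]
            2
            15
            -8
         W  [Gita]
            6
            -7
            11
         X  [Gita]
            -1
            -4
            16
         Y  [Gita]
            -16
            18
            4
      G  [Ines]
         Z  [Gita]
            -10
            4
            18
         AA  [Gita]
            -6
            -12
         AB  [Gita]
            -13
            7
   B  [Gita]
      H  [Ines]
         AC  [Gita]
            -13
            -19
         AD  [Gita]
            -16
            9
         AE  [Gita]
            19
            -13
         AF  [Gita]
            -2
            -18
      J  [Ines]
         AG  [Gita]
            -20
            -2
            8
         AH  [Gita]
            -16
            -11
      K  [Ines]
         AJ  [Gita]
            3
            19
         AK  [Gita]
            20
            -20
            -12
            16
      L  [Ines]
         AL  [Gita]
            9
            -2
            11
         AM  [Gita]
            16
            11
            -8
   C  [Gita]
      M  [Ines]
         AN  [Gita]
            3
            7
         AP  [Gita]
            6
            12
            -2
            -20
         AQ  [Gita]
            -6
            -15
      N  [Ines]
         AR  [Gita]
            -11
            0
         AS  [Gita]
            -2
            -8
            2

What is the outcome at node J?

-11

AG (Gita): max(-20, -2, 8) = 8
AH (Gita): max(-16, -11) = -11
J (Ines): min(8, -11) = -11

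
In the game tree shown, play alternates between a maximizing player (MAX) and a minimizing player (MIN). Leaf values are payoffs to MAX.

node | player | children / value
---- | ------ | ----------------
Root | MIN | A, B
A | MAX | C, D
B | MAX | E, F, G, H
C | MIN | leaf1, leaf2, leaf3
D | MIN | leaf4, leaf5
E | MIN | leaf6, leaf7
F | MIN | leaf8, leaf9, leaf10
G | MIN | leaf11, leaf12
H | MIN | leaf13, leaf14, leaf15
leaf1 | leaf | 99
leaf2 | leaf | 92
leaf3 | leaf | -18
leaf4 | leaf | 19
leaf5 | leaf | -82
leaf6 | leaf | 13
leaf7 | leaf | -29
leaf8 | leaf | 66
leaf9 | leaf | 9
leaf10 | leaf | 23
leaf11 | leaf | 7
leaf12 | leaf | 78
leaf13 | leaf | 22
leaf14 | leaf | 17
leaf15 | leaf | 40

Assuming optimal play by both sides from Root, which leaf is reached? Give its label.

leaf3

C (MIN): min(99, 92, -18) = -18
D (MIN): min(19, -82) = -82
A (MAX): max(-18, -82) = -18
E (MIN): min(13, -29) = -29
F (MIN): min(66, 9, 23) = 9
G (MIN): min(7, 78) = 7
H (MIN): min(22, 17, 40) = 17
B (MAX): max(-29, 9, 7, 17) = 17
Root (MIN): min(-18, 17) = -18
At Root, MIN picks A (lowest: -18).
At A, MAX picks C (highest: -18).
At C, MIN picks leaf3 (lowest: -18).
Terminal value -18.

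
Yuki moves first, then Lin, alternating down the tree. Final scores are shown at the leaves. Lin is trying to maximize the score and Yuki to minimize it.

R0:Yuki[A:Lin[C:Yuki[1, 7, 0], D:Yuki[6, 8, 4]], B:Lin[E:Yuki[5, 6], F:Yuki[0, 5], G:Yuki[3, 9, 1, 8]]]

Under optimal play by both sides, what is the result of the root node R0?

4

C (Yuki): min(1, 7, 0) = 0
D (Yuki): min(6, 8, 4) = 4
A (Lin): max(0, 4) = 4
E (Yuki): min(5, 6) = 5
F (Yuki): min(0, 5) = 0
G (Yuki): min(3, 9, 1, 8) = 1
B (Lin): max(5, 0, 1) = 5
R0 (Yuki): min(4, 5) = 4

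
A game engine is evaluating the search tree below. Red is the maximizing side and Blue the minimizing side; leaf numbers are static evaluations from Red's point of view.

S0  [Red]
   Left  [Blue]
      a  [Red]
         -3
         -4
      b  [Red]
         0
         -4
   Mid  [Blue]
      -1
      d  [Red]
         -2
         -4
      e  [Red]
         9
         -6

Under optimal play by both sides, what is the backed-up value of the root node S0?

a (Red): max(-3, -4) = -3
b (Red): max(0, -4) = 0
Left (Blue): min(-3, 0) = -3
d (Red): max(-2, -4) = -2
e (Red): max(9, -6) = 9
Mid (Blue): min(-1, -2, 9) = -2
S0 (Red): max(-3, -2) = -2

-2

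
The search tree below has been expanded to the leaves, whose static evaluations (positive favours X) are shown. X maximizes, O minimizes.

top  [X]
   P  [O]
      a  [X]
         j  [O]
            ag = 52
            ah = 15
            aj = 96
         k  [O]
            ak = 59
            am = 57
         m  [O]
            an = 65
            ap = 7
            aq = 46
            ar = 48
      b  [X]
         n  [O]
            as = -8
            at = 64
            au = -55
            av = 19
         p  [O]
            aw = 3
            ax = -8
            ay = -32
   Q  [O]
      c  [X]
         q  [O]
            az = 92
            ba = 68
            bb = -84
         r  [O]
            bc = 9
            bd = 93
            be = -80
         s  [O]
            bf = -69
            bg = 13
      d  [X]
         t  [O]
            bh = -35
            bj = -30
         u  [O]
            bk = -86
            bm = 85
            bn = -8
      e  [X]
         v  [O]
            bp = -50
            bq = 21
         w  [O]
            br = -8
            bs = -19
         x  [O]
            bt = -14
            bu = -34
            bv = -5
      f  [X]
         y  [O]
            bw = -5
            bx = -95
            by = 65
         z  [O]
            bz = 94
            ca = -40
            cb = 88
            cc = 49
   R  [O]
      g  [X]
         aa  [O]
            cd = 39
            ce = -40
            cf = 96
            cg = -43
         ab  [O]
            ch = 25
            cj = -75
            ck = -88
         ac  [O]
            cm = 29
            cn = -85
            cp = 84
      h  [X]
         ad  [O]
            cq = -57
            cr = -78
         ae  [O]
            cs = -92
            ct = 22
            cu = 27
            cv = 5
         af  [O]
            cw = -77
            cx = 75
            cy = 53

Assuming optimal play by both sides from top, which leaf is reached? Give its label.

ay

j (O): min(52, 15, 96) = 15
k (O): min(59, 57) = 57
m (O): min(65, 7, 46, 48) = 7
a (X): max(15, 57, 7) = 57
n (O): min(-8, 64, -55, 19) = -55
p (O): min(3, -8, -32) = -32
b (X): max(-55, -32) = -32
P (O): min(57, -32) = -32
q (O): min(92, 68, -84) = -84
r (O): min(9, 93, -80) = -80
s (O): min(-69, 13) = -69
c (X): max(-84, -80, -69) = -69
t (O): min(-35, -30) = -35
u (O): min(-86, 85, -8) = -86
d (X): max(-35, -86) = -35
v (O): min(-50, 21) = -50
w (O): min(-8, -19) = -19
x (O): min(-14, -34, -5) = -34
e (X): max(-50, -19, -34) = -19
y (O): min(-5, -95, 65) = -95
z (O): min(94, -40, 88, 49) = -40
f (X): max(-95, -40) = -40
Q (O): min(-69, -35, -19, -40) = -69
aa (O): min(39, -40, 96, -43) = -43
ab (O): min(25, -75, -88) = -88
ac (O): min(29, -85, 84) = -85
g (X): max(-43, -88, -85) = -43
ad (O): min(-57, -78) = -78
ae (O): min(-92, 22, 27, 5) = -92
af (O): min(-77, 75, 53) = -77
h (X): max(-78, -92, -77) = -77
R (O): min(-43, -77) = -77
top (X): max(-32, -69, -77) = -32
At top, X picks P (highest: -32).
At P, O picks b (lowest: -32).
At b, X picks p (highest: -32).
At p, O picks ay (lowest: -32).
Terminal value -32.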